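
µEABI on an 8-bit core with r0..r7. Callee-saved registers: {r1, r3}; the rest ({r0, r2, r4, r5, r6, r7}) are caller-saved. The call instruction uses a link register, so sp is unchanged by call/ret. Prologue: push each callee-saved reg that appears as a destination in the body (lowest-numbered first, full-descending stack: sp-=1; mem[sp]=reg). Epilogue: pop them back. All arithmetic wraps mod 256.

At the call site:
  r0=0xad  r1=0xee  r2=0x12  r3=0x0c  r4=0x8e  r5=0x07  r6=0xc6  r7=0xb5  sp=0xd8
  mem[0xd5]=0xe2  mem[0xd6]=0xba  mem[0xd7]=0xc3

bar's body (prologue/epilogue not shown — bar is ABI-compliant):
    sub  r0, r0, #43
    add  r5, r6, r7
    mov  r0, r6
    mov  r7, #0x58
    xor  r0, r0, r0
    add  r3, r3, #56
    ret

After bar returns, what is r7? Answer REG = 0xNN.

prologue: push r3 → mem[0xd7]=0x0c, sp=0xd7
body[0] sub  r0, r0, #43 → r0=0x82
body[1] add  r5, r6, r7 → r5=0x7b
body[2] mov  r0, r6 → r0=0xc6
body[3] mov  r7, #0x58 → r7=0x58
body[4] xor  r0, r0, r0 → r0=0x00
body[5] add  r3, r3, #56 → r3=0x44
epilogue: pop r3=0x0c, sp=0xd8
r7 is caller-saved → body value

REG = 0x58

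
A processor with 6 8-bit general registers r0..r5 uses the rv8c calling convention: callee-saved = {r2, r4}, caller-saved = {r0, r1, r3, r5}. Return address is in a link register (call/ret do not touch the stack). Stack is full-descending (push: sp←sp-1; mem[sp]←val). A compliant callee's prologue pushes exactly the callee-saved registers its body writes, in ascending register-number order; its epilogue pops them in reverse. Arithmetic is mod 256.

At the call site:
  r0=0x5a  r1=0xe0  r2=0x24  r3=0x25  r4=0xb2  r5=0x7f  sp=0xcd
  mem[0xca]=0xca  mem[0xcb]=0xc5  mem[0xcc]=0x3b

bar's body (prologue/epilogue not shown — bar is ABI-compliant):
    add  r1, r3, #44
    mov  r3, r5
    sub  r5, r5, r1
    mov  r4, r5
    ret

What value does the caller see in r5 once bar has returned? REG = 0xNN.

prologue: push r4 -> mem[0xcc]=0xb2, sp=0xcc
body[0] add  r1, r3, #44 -> r1=0x51
body[1] mov  r3, r5 -> r3=0x7f
body[2] sub  r5, r5, r1 -> r5=0x2e
body[3] mov  r4, r5 -> r4=0x2e
epilogue: pop r4=0xb2, sp=0xcd
r5 is caller-saved -> body value

REG = 0x2e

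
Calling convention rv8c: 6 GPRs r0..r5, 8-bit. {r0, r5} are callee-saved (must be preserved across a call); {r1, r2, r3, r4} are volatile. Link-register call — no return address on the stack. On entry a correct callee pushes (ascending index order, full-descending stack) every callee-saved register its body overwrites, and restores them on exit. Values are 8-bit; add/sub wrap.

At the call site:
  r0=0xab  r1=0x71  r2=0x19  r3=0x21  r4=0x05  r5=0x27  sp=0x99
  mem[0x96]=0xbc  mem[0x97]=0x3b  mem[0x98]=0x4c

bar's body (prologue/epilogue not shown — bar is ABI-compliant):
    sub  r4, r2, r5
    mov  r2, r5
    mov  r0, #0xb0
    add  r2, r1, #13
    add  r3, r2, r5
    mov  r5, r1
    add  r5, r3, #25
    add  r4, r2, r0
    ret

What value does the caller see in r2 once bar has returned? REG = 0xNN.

prologue: push r0 -> mem[0x98]=0xab, sp=0x98
prologue: push r5 -> mem[0x97]=0x27, sp=0x97
body[0] sub  r4, r2, r5 -> r4=0xf2
body[1] mov  r2, r5 -> r2=0x27
body[2] mov  r0, #0xb0 -> r0=0xb0
body[3] add  r2, r1, #13 -> r2=0x7e
body[4] add  r3, r2, r5 -> r3=0xa5
body[5] mov  r5, r1 -> r5=0x71
body[6] add  r5, r3, #25 -> r5=0xbe
body[7] add  r4, r2, r0 -> r4=0x2e
epilogue: pop r5=0x27, sp=0x98
epilogue: pop r0=0xab, sp=0x99
r2 is caller-saved -> body value

REG = 0x7e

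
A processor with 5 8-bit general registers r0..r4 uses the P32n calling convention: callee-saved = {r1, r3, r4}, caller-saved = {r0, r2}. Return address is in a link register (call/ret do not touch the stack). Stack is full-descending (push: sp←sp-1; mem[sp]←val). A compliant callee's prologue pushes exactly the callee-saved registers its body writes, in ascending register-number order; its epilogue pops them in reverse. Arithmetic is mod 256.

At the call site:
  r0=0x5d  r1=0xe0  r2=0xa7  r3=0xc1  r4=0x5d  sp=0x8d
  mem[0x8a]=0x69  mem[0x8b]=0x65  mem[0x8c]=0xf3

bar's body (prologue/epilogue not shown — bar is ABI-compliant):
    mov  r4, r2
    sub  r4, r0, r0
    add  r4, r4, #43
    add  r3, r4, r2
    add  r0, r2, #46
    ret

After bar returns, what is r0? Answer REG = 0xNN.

prologue: push r3 -> mem[0x8c]=0xc1, sp=0x8c
prologue: push r4 -> mem[0x8b]=0x5d, sp=0x8b
body[0] mov  r4, r2 -> r4=0xa7
body[1] sub  r4, r0, r0 -> r4=0x00
body[2] add  r4, r4, #43 -> r4=0x2b
body[3] add  r3, r4, r2 -> r3=0xd2
body[4] add  r0, r2, #46 -> r0=0xd5
epilogue: pop r4=0x5d, sp=0x8c
epilogue: pop r3=0xc1, sp=0x8d
r0 is caller-saved -> body value

REG = 0xd5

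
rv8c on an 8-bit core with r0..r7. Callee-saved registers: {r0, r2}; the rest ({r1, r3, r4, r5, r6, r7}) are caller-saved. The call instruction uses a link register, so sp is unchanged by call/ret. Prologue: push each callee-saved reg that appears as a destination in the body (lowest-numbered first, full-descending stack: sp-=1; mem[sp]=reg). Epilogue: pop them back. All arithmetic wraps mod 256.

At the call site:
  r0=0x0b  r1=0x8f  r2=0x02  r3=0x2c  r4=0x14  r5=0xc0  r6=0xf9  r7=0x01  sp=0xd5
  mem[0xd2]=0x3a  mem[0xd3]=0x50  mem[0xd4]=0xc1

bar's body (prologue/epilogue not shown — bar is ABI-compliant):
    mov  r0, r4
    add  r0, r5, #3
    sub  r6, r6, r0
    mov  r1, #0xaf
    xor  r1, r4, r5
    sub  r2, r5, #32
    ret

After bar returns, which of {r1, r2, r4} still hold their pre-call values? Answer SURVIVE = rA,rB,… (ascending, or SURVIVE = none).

prologue: push r0 -> mem[0xd4]=0x0b, sp=0xd4
prologue: push r2 -> mem[0xd3]=0x02, sp=0xd3
body[0] mov  r0, r4 -> r0=0x14
body[1] add  r0, r5, #3 -> r0=0xc3
body[2] sub  r6, r6, r0 -> r6=0x36
body[3] mov  r1, #0xaf -> r1=0xaf
body[4] xor  r1, r4, r5 -> r1=0xd4
body[5] sub  r2, r5, #32 -> r2=0xa0
epilogue: pop r2=0x02, sp=0xd4
epilogue: pop r0=0x0b, sp=0xd5
r1: caller-saved, written=True
r2: callee-saved, written=True
r4: caller-saved, written=False

SURVIVE = r2,r4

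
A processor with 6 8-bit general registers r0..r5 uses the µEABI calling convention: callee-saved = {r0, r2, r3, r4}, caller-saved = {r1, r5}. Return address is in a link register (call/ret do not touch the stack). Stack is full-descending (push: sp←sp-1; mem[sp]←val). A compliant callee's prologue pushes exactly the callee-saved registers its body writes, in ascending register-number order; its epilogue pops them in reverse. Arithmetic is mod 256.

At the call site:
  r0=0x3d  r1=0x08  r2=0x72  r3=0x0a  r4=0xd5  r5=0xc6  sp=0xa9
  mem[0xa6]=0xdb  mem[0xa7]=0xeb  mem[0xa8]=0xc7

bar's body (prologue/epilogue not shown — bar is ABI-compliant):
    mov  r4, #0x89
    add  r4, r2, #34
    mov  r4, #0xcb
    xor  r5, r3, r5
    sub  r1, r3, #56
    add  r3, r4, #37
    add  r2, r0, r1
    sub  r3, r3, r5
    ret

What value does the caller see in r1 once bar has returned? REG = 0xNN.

REG = 0xd2

prologue: push r2 -> mem[0xa8]=0x72, sp=0xa8
prologue: push r3 -> mem[0xa7]=0x0a, sp=0xa7
prologue: push r4 -> mem[0xa6]=0xd5, sp=0xa6
body[0] mov  r4, #0x89 -> r4=0x89
body[1] add  r4, r2, #34 -> r4=0x94
body[2] mov  r4, #0xcb -> r4=0xcb
body[3] xor  r5, r3, r5 -> r5=0xcc
body[4] sub  r1, r3, #56 -> r1=0xd2
body[5] add  r3, r4, #37 -> r3=0xf0
body[6] add  r2, r0, r1 -> r2=0x0f
body[7] sub  r3, r3, r5 -> r3=0x24
epilogue: pop r4=0xd5, sp=0xa7
epilogue: pop r3=0x0a, sp=0xa8
epilogue: pop r2=0x72, sp=0xa9
r1 is caller-saved -> body value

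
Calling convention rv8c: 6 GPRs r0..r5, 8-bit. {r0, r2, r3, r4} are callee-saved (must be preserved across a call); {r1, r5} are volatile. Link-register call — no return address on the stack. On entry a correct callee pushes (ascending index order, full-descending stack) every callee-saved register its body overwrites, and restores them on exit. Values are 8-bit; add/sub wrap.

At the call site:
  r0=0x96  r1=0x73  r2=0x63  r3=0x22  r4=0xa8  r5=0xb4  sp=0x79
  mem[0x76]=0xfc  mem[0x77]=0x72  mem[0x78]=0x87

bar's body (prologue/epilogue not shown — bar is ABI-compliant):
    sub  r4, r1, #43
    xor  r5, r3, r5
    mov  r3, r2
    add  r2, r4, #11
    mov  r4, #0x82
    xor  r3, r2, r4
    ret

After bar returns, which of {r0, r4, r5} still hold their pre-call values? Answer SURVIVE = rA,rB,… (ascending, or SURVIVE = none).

prologue: push r2 -> mem[0x78]=0x63, sp=0x78
prologue: push r3 -> mem[0x77]=0x22, sp=0x77
prologue: push r4 -> mem[0x76]=0xa8, sp=0x76
body[0] sub  r4, r1, #43 -> r4=0x48
body[1] xor  r5, r3, r5 -> r5=0x96
body[2] mov  r3, r2 -> r3=0x63
body[3] add  r2, r4, #11 -> r2=0x53
body[4] mov  r4, #0x82 -> r4=0x82
body[5] xor  r3, r2, r4 -> r3=0xd1
epilogue: pop r4=0xa8, sp=0x77
epilogue: pop r3=0x22, sp=0x78
epilogue: pop r2=0x63, sp=0x79
r0: callee-saved, written=False
r4: callee-saved, written=True
r5: caller-saved, written=True

SURVIVE = r0,r4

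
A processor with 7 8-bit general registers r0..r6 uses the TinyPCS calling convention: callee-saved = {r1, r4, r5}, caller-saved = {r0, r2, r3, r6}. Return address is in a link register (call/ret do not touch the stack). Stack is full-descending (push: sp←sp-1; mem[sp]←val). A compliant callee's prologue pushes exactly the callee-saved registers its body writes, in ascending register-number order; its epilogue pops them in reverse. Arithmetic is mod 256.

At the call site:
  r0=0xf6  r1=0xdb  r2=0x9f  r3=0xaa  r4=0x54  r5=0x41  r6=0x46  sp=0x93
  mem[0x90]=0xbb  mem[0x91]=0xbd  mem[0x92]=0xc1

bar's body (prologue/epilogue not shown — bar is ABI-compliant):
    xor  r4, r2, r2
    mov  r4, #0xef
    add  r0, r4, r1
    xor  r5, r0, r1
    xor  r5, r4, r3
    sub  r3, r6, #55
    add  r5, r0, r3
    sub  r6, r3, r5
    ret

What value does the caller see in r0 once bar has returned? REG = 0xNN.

prologue: push r4 → mem[0x92]=0x54, sp=0x92
prologue: push r5 → mem[0x91]=0x41, sp=0x91
body[0] xor  r4, r2, r2 → r4=0x00
body[1] mov  r4, #0xef → r4=0xef
body[2] add  r0, r4, r1 → r0=0xca
body[3] xor  r5, r0, r1 → r5=0x11
body[4] xor  r5, r4, r3 → r5=0x45
body[5] sub  r3, r6, #55 → r3=0x0f
body[6] add  r5, r0, r3 → r5=0xd9
body[7] sub  r6, r3, r5 → r6=0x36
epilogue: pop r5=0x41, sp=0x92
epilogue: pop r4=0x54, sp=0x93
r0 is caller-saved → body value

REG = 0xca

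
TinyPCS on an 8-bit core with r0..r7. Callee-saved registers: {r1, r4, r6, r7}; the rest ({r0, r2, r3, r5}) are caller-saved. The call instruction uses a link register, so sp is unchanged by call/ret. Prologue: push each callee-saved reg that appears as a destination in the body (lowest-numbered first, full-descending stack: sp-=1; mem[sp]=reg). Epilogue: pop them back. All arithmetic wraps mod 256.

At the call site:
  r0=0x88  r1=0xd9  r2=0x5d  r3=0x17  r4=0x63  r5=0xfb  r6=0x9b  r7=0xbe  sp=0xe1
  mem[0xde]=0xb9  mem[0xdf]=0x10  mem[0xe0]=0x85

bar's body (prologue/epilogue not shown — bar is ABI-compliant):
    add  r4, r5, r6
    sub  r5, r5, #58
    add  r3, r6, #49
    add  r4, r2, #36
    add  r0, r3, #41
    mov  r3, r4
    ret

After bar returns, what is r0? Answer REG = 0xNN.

REG = 0xf5

prologue: push r4 → mem[0xe0]=0x63, sp=0xe0
body[0] add  r4, r5, r6 → r4=0x96
body[1] sub  r5, r5, #58 → r5=0xc1
body[2] add  r3, r6, #49 → r3=0xcc
body[3] add  r4, r2, #36 → r4=0x81
body[4] add  r0, r3, #41 → r0=0xf5
body[5] mov  r3, r4 → r3=0x81
epilogue: pop r4=0x63, sp=0xe1
r0 is caller-saved → body value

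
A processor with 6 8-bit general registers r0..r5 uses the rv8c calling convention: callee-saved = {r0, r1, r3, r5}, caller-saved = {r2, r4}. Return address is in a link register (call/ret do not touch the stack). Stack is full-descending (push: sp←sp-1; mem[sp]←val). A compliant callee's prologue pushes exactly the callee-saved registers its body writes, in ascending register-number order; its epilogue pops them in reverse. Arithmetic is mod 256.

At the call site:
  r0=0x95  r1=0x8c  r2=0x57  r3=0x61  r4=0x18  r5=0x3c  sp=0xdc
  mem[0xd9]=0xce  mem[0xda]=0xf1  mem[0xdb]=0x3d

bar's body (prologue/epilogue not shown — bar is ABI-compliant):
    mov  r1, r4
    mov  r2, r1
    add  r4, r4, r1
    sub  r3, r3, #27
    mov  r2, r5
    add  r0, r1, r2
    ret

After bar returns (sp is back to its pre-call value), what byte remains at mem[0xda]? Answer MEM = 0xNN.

MEM = 0x8c

prologue: push r0 -> mem[0xdb]=0x95, sp=0xdb
prologue: push r1 -> mem[0xda]=0x8c, sp=0xda
prologue: push r3 -> mem[0xd9]=0x61, sp=0xd9
body[0] mov  r1, r4 -> r1=0x18
body[1] mov  r2, r1 -> r2=0x18
body[2] add  r4, r4, r1 -> r4=0x30
body[3] sub  r3, r3, #27 -> r3=0x46
body[4] mov  r2, r5 -> r2=0x3c
body[5] add  r0, r1, r2 -> r0=0x54
epilogue: pop r3=0x61, sp=0xda
epilogue: pop r1=0x8c, sp=0xdb
epilogue: pop r0=0x95, sp=0xdc
prologue pushed ['r0', 'r1', 'r3'] at ['0xdb', '0xda', '0xd9']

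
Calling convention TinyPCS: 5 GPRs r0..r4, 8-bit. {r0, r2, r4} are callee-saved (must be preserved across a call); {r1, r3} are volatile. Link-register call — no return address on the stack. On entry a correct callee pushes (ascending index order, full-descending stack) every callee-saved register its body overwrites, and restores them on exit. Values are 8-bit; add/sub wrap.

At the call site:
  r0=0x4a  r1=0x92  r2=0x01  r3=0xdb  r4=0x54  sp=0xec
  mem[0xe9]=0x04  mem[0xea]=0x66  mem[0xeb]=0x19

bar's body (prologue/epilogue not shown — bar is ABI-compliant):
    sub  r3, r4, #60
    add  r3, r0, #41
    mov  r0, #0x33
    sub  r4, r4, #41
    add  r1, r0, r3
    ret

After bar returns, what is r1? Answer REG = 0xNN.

REG = 0xa6

prologue: push r0 -> mem[0xeb]=0x4a, sp=0xeb
prologue: push r4 -> mem[0xea]=0x54, sp=0xea
body[0] sub  r3, r4, #60 -> r3=0x18
body[1] add  r3, r0, #41 -> r3=0x73
body[2] mov  r0, #0x33 -> r0=0x33
body[3] sub  r4, r4, #41 -> r4=0x2b
body[4] add  r1, r0, r3 -> r1=0xa6
epilogue: pop r4=0x54, sp=0xeb
epilogue: pop r0=0x4a, sp=0xec
r1 is caller-saved -> body value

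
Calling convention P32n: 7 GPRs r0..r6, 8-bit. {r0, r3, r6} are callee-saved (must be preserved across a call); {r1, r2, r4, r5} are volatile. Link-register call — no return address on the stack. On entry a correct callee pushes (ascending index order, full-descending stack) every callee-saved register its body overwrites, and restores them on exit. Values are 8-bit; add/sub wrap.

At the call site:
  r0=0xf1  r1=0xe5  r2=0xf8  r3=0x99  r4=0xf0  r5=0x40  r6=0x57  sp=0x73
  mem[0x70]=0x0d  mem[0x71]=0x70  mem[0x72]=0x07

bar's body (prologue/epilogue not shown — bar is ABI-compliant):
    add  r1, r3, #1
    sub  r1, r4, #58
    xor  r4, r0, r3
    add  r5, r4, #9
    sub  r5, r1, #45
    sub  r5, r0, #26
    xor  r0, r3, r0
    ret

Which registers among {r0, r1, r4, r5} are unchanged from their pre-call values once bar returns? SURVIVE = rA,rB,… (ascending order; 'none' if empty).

SURVIVE = r0

prologue: push r0 → mem[0x72]=0xf1, sp=0x72
body[0] add  r1, r3, #1 → r1=0x9a
body[1] sub  r1, r4, #58 → r1=0xb6
body[2] xor  r4, r0, r3 → r4=0x68
body[3] add  r5, r4, #9 → r5=0x71
body[4] sub  r5, r1, #45 → r5=0x89
body[5] sub  r5, r0, #26 → r5=0xd7
body[6] xor  r0, r3, r0 → r0=0x68
epilogue: pop r0=0xf1, sp=0x73
r0: callee-saved, written=True
r1: caller-saved, written=True
r4: caller-saved, written=True
r5: caller-saved, written=True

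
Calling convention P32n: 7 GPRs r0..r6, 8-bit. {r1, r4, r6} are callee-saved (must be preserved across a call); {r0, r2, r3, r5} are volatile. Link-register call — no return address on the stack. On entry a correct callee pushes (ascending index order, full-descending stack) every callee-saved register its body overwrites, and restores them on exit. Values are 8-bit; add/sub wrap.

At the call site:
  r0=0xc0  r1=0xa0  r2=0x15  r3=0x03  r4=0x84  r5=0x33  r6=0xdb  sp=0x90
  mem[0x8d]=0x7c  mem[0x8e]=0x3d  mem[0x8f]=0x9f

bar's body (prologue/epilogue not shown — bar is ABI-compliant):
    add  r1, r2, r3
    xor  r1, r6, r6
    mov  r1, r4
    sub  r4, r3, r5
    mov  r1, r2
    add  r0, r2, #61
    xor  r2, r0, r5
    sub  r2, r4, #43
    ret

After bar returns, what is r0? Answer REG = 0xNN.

REG = 0x52

prologue: push r1 -> mem[0x8f]=0xa0, sp=0x8f
prologue: push r4 -> mem[0x8e]=0x84, sp=0x8e
body[0] add  r1, r2, r3 -> r1=0x18
body[1] xor  r1, r6, r6 -> r1=0x00
body[2] mov  r1, r4 -> r1=0x84
body[3] sub  r4, r3, r5 -> r4=0xd0
body[4] mov  r1, r2 -> r1=0x15
body[5] add  r0, r2, #61 -> r0=0x52
body[6] xor  r2, r0, r5 -> r2=0x61
body[7] sub  r2, r4, #43 -> r2=0xa5
epilogue: pop r4=0x84, sp=0x8f
epilogue: pop r1=0xa0, sp=0x90
r0 is caller-saved -> body value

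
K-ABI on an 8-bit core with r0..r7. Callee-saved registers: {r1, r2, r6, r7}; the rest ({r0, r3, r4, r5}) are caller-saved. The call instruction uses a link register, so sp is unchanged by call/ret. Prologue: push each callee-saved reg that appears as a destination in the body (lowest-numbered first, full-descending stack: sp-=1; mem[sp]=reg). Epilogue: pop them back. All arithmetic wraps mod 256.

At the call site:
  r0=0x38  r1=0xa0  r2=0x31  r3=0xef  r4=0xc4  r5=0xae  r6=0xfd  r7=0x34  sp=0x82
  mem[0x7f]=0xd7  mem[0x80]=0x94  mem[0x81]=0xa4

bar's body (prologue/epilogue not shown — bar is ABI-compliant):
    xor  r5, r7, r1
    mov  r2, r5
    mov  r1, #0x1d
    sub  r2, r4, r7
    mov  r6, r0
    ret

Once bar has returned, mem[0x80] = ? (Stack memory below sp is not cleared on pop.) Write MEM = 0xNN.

MEM = 0x31

prologue: push r1 -> mem[0x81]=0xa0, sp=0x81
prologue: push r2 -> mem[0x80]=0x31, sp=0x80
prologue: push r6 -> mem[0x7f]=0xfd, sp=0x7f
body[0] xor  r5, r7, r1 -> r5=0x94
body[1] mov  r2, r5 -> r2=0x94
body[2] mov  r1, #0x1d -> r1=0x1d
body[3] sub  r2, r4, r7 -> r2=0x90
body[4] mov  r6, r0 -> r6=0x38
epilogue: pop r6=0xfd, sp=0x80
epilogue: pop r2=0x31, sp=0x81
epilogue: pop r1=0xa0, sp=0x82
prologue pushed ['r1', 'r2', 'r6'] at ['0x81', '0x80', '0x7f']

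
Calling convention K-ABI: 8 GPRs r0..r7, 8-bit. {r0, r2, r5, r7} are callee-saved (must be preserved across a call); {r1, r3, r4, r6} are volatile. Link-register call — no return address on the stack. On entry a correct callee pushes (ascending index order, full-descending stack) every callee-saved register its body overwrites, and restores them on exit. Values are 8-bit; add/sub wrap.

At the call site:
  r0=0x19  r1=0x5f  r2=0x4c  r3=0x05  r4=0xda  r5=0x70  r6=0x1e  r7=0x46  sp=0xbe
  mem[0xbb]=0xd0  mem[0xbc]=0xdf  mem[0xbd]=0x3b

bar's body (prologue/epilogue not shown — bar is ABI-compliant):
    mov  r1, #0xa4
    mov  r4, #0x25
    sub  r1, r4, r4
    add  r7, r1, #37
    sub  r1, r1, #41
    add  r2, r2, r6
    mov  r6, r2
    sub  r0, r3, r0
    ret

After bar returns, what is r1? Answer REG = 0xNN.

REG = 0xd7

prologue: push r0 -> mem[0xbd]=0x19, sp=0xbd
prologue: push r2 -> mem[0xbc]=0x4c, sp=0xbc
prologue: push r7 -> mem[0xbb]=0x46, sp=0xbb
body[0] mov  r1, #0xa4 -> r1=0xa4
body[1] mov  r4, #0x25 -> r4=0x25
body[2] sub  r1, r4, r4 -> r1=0x00
body[3] add  r7, r1, #37 -> r7=0x25
body[4] sub  r1, r1, #41 -> r1=0xd7
body[5] add  r2, r2, r6 -> r2=0x6a
body[6] mov  r6, r2 -> r6=0x6a
body[7] sub  r0, r3, r0 -> r0=0xec
epilogue: pop r7=0x46, sp=0xbc
epilogue: pop r2=0x4c, sp=0xbd
epilogue: pop r0=0x19, sp=0xbe
r1 is caller-saved -> body value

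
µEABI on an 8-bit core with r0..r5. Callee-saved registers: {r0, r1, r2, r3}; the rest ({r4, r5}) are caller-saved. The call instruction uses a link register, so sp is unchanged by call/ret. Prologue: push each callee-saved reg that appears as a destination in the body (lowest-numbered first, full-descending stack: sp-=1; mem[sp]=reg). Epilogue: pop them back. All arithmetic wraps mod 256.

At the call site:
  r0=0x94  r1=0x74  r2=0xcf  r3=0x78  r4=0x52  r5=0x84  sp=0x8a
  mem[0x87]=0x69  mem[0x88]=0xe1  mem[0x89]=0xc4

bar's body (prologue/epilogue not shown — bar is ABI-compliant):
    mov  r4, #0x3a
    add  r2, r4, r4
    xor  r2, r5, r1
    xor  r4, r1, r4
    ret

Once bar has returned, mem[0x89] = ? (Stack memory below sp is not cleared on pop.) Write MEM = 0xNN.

prologue: push r2 → mem[0x89]=0xcf, sp=0x89
body[0] mov  r4, #0x3a → r4=0x3a
body[1] add  r2, r4, r4 → r2=0x74
body[2] xor  r2, r5, r1 → r2=0xf0
body[3] xor  r4, r1, r4 → r4=0x4e
epilogue: pop r2=0xcf, sp=0x8a
prologue pushed ['r2'] at ['0x89']

MEM = 0xcf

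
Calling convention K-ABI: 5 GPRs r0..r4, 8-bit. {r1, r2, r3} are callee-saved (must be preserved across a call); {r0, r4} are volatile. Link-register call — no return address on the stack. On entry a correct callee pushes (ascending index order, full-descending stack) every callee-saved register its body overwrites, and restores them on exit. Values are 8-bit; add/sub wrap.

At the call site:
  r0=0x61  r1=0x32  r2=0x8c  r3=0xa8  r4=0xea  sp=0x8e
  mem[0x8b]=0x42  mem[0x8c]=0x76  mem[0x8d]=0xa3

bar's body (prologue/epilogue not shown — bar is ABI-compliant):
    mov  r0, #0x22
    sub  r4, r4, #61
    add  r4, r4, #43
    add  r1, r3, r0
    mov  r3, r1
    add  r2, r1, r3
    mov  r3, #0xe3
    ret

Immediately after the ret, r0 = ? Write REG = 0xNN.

prologue: push r1 -> mem[0x8d]=0x32, sp=0x8d
prologue: push r2 -> mem[0x8c]=0x8c, sp=0x8c
prologue: push r3 -> mem[0x8b]=0xa8, sp=0x8b
body[0] mov  r0, #0x22 -> r0=0x22
body[1] sub  r4, r4, #61 -> r4=0xad
body[2] add  r4, r4, #43 -> r4=0xd8
body[3] add  r1, r3, r0 -> r1=0xca
body[4] mov  r3, r1 -> r3=0xca
body[5] add  r2, r1, r3 -> r2=0x94
body[6] mov  r3, #0xe3 -> r3=0xe3
epilogue: pop r3=0xa8, sp=0x8c
epilogue: pop r2=0x8c, sp=0x8d
epilogue: pop r1=0x32, sp=0x8e
r0 is caller-saved -> body value

REG = 0x22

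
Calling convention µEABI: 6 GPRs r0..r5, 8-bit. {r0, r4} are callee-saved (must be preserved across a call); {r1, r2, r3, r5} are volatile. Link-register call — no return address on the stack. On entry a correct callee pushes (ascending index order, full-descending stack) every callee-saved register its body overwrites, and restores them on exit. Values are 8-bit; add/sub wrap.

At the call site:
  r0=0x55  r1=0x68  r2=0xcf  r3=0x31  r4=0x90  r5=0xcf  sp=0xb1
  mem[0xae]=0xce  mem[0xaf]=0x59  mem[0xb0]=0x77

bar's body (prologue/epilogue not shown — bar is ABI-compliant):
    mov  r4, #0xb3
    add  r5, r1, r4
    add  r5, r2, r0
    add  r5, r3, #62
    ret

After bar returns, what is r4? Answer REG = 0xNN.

REG = 0x90

prologue: push r4 -> mem[0xb0]=0x90, sp=0xb0
body[0] mov  r4, #0xb3 -> r4=0xb3
body[1] add  r5, r1, r4 -> r5=0x1b
body[2] add  r5, r2, r0 -> r5=0x24
body[3] add  r5, r3, #62 -> r5=0x6f
epilogue: pop r4=0x90, sp=0xb1
r4 is callee-saved -> restored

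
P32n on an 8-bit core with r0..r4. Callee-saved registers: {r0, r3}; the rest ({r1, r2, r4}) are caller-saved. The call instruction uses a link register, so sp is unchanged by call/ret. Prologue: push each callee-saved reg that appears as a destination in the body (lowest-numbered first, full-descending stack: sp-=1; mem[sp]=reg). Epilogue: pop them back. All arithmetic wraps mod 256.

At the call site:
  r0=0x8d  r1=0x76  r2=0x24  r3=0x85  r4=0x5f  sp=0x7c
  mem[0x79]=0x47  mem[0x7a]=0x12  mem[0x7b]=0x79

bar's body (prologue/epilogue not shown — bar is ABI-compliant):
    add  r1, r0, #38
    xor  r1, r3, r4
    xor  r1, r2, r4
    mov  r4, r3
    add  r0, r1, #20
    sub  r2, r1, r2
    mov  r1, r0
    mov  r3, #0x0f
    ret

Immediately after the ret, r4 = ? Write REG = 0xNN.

REG = 0x85

prologue: push r0 → mem[0x7b]=0x8d, sp=0x7b
prologue: push r3 → mem[0x7a]=0x85, sp=0x7a
body[0] add  r1, r0, #38 → r1=0xb3
body[1] xor  r1, r3, r4 → r1=0xda
body[2] xor  r1, r2, r4 → r1=0x7b
body[3] mov  r4, r3 → r4=0x85
body[4] add  r0, r1, #20 → r0=0x8f
body[5] sub  r2, r1, r2 → r2=0x57
body[6] mov  r1, r0 → r1=0x8f
body[7] mov  r3, #0x0f → r3=0x0f
epilogue: pop r3=0x85, sp=0x7b
epilogue: pop r0=0x8d, sp=0x7c
r4 is caller-saved → body value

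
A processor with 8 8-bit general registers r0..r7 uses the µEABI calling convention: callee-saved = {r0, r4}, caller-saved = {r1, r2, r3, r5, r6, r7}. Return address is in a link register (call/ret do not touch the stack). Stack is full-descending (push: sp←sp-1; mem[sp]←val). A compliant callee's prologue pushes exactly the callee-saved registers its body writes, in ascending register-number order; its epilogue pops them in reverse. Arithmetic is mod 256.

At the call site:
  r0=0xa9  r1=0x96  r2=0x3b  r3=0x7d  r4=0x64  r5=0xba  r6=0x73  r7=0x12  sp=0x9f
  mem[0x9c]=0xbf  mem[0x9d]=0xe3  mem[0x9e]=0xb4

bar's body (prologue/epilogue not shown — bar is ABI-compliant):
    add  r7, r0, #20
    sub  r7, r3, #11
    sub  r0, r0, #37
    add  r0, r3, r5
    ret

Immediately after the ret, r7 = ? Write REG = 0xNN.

prologue: push r0 -> mem[0x9e]=0xa9, sp=0x9e
body[0] add  r7, r0, #20 -> r7=0xbd
body[1] sub  r7, r3, #11 -> r7=0x72
body[2] sub  r0, r0, #37 -> r0=0x84
body[3] add  r0, r3, r5 -> r0=0x37
epilogue: pop r0=0xa9, sp=0x9f
r7 is caller-saved -> body value

REG = 0x72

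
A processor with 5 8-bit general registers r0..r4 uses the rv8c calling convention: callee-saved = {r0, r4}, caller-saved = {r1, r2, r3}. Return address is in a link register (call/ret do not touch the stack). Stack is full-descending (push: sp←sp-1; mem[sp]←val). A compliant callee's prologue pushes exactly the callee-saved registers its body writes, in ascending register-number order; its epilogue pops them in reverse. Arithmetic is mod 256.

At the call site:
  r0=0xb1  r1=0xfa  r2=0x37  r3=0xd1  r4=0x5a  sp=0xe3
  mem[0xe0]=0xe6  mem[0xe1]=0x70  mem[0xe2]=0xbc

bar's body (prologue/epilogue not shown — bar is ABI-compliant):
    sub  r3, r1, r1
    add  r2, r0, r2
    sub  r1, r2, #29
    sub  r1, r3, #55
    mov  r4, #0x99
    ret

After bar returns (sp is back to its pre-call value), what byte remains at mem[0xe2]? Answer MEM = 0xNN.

MEM = 0x5a

prologue: push r4 -> mem[0xe2]=0x5a, sp=0xe2
body[0] sub  r3, r1, r1 -> r3=0x00
body[1] add  r2, r0, r2 -> r2=0xe8
body[2] sub  r1, r2, #29 -> r1=0xcb
body[3] sub  r1, r3, #55 -> r1=0xc9
body[4] mov  r4, #0x99 -> r4=0x99
epilogue: pop r4=0x5a, sp=0xe3
prologue pushed ['r4'] at ['0xe2']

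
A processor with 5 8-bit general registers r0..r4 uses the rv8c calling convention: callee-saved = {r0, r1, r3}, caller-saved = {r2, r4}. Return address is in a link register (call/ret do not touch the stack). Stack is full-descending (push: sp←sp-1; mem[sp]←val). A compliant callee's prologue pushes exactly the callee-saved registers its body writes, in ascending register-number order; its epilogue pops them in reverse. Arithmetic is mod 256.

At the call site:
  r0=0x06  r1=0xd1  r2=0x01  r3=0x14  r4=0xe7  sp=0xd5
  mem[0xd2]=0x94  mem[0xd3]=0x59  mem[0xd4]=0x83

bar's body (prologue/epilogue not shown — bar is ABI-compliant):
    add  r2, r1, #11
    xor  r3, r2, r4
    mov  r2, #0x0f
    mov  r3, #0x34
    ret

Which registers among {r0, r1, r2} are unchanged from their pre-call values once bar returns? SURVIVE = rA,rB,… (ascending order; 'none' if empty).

SURVIVE = r0,r1

prologue: push r3 -> mem[0xd4]=0x14, sp=0xd4
body[0] add  r2, r1, #11 -> r2=0xdc
body[1] xor  r3, r2, r4 -> r3=0x3b
body[2] mov  r2, #0x0f -> r2=0x0f
body[3] mov  r3, #0x34 -> r3=0x34
epilogue: pop r3=0x14, sp=0xd5
r0: callee-saved, written=False
r1: callee-saved, written=False
r2: caller-saved, written=True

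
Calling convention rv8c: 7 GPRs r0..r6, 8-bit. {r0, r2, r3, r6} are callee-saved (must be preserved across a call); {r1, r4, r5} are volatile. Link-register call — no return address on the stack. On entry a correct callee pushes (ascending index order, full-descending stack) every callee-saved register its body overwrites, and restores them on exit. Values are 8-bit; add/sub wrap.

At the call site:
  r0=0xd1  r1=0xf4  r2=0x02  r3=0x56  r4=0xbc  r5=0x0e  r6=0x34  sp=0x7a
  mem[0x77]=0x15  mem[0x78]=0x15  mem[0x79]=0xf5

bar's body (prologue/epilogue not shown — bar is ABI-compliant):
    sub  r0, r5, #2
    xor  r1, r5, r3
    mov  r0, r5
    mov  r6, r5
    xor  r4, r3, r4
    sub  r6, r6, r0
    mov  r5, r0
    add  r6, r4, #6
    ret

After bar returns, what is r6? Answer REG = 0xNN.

prologue: push r0 → mem[0x79]=0xd1, sp=0x79
prologue: push r6 → mem[0x78]=0x34, sp=0x78
body[0] sub  r0, r5, #2 → r0=0x0c
body[1] xor  r1, r5, r3 → r1=0x58
body[2] mov  r0, r5 → r0=0x0e
body[3] mov  r6, r5 → r6=0x0e
body[4] xor  r4, r3, r4 → r4=0xea
body[5] sub  r6, r6, r0 → r6=0x00
body[6] mov  r5, r0 → r5=0x0e
body[7] add  r6, r4, #6 → r6=0xf0
epilogue: pop r6=0x34, sp=0x79
epilogue: pop r0=0xd1, sp=0x7a
r6 is callee-saved → restored

REG = 0x34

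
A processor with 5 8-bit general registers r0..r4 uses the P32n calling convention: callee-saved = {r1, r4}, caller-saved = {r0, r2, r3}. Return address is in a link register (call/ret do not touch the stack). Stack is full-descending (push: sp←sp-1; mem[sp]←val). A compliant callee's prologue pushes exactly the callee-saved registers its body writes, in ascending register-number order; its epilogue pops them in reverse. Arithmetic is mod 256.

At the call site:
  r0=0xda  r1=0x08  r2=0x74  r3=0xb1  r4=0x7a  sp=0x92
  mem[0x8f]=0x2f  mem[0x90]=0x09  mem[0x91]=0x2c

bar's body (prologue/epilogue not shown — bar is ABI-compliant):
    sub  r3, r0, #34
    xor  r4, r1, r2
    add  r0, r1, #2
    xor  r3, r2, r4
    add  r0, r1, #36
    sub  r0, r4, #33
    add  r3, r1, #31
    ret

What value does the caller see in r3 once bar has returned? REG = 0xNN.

prologue: push r4 → mem[0x91]=0x7a, sp=0x91
body[0] sub  r3, r0, #34 → r3=0xb8
body[1] xor  r4, r1, r2 → r4=0x7c
body[2] add  r0, r1, #2 → r0=0x0a
body[3] xor  r3, r2, r4 → r3=0x08
body[4] add  r0, r1, #36 → r0=0x2c
body[5] sub  r0, r4, #33 → r0=0x5b
body[6] add  r3, r1, #31 → r3=0x27
epilogue: pop r4=0x7a, sp=0x92
r3 is caller-saved → body value

REG = 0x27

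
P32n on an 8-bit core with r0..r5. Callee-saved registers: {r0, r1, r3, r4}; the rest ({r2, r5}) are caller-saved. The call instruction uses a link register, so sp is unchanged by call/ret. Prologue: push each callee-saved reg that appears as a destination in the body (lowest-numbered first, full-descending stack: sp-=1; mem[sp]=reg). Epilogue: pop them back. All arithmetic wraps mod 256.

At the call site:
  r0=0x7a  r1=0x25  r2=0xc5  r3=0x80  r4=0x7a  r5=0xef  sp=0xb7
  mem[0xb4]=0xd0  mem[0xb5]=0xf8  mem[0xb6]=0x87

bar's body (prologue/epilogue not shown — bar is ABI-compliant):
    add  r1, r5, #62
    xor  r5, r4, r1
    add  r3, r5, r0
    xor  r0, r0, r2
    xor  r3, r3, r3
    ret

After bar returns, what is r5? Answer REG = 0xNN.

REG = 0x57

prologue: push r0 -> mem[0xb6]=0x7a, sp=0xb6
prologue: push r1 -> mem[0xb5]=0x25, sp=0xb5
prologue: push r3 -> mem[0xb4]=0x80, sp=0xb4
body[0] add  r1, r5, #62 -> r1=0x2d
body[1] xor  r5, r4, r1 -> r5=0x57
body[2] add  r3, r5, r0 -> r3=0xd1
body[3] xor  r0, r0, r2 -> r0=0xbf
body[4] xor  r3, r3, r3 -> r3=0x00
epilogue: pop r3=0x80, sp=0xb5
epilogue: pop r1=0x25, sp=0xb6
epilogue: pop r0=0x7a, sp=0xb7
r5 is caller-saved -> body value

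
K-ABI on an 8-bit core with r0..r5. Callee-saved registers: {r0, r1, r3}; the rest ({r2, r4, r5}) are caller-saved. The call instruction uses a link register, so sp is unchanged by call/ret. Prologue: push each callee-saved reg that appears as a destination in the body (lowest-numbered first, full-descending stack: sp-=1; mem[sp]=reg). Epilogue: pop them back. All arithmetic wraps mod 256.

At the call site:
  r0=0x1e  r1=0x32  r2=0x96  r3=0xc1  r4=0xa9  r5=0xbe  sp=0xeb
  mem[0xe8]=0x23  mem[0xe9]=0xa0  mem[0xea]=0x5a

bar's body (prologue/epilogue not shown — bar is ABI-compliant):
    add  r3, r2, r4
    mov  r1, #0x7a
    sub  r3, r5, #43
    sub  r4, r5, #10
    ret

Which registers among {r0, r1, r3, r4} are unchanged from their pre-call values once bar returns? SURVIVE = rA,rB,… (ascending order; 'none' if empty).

prologue: push r1 -> mem[0xea]=0x32, sp=0xea
prologue: push r3 -> mem[0xe9]=0xc1, sp=0xe9
body[0] add  r3, r2, r4 -> r3=0x3f
body[1] mov  r1, #0x7a -> r1=0x7a
body[2] sub  r3, r5, #43 -> r3=0x93
body[3] sub  r4, r5, #10 -> r4=0xb4
epilogue: pop r3=0xc1, sp=0xea
epilogue: pop r1=0x32, sp=0xeb
r0: callee-saved, written=False
r1: callee-saved, written=True
r3: callee-saved, written=True
r4: caller-saved, written=True

SURVIVE = r0,r1,r3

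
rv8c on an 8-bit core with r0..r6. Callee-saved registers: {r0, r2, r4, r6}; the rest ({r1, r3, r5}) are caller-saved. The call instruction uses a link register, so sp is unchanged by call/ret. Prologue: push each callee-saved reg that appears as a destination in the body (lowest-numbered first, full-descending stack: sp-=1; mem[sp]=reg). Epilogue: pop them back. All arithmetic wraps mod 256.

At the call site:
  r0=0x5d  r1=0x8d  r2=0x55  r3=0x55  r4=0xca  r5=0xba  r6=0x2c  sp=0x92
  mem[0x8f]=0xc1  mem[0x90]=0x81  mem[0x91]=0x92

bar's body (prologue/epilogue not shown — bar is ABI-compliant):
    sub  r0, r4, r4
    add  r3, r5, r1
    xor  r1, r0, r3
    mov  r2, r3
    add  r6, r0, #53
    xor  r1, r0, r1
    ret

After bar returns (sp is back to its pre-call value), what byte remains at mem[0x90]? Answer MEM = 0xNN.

prologue: push r0 -> mem[0x91]=0x5d, sp=0x91
prologue: push r2 -> mem[0x90]=0x55, sp=0x90
prologue: push r6 -> mem[0x8f]=0x2c, sp=0x8f
body[0] sub  r0, r4, r4 -> r0=0x00
body[1] add  r3, r5, r1 -> r3=0x47
body[2] xor  r1, r0, r3 -> r1=0x47
body[3] mov  r2, r3 -> r2=0x47
body[4] add  r6, r0, #53 -> r6=0x35
body[5] xor  r1, r0, r1 -> r1=0x47
epilogue: pop r6=0x2c, sp=0x90
epilogue: pop r2=0x55, sp=0x91
epilogue: pop r0=0x5d, sp=0x92
prologue pushed ['r0', 'r2', 'r6'] at ['0x91', '0x90', '0x8f']

MEM = 0x55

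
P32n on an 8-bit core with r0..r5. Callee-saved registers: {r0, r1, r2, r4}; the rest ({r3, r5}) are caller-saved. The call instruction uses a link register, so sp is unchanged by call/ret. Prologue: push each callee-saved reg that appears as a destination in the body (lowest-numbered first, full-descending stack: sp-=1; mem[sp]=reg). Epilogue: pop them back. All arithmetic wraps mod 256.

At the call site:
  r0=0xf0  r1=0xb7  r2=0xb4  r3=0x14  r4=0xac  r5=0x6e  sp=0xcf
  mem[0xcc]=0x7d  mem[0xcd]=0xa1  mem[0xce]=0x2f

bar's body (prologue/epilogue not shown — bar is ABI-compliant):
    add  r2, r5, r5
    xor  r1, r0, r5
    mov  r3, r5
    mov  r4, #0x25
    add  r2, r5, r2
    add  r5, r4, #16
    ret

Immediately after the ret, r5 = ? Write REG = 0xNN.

REG = 0x35

prologue: push r1 -> mem[0xce]=0xb7, sp=0xce
prologue: push r2 -> mem[0xcd]=0xb4, sp=0xcd
prologue: push r4 -> mem[0xcc]=0xac, sp=0xcc
body[0] add  r2, r5, r5 -> r2=0xdc
body[1] xor  r1, r0, r5 -> r1=0x9e
body[2] mov  r3, r5 -> r3=0x6e
body[3] mov  r4, #0x25 -> r4=0x25
body[4] add  r2, r5, r2 -> r2=0x4a
body[5] add  r5, r4, #16 -> r5=0x35
epilogue: pop r4=0xac, sp=0xcd
epilogue: pop r2=0xb4, sp=0xce
epilogue: pop r1=0xb7, sp=0xcf
r5 is caller-saved -> body value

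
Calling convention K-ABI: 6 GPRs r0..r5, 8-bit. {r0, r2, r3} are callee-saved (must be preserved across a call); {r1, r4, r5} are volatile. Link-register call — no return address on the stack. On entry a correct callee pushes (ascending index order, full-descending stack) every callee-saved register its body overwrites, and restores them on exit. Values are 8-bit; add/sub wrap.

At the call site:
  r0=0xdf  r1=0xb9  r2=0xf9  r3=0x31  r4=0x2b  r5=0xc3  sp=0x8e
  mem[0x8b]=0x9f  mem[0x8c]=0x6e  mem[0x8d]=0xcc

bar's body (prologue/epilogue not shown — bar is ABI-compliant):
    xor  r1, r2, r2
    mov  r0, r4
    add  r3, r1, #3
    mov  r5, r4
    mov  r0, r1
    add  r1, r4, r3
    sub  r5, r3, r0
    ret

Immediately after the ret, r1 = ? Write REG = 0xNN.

prologue: push r0 → mem[0x8d]=0xdf, sp=0x8d
prologue: push r3 → mem[0x8c]=0x31, sp=0x8c
body[0] xor  r1, r2, r2 → r1=0x00
body[1] mov  r0, r4 → r0=0x2b
body[2] add  r3, r1, #3 → r3=0x03
body[3] mov  r5, r4 → r5=0x2b
body[4] mov  r0, r1 → r0=0x00
body[5] add  r1, r4, r3 → r1=0x2e
body[6] sub  r5, r3, r0 → r5=0x03
epilogue: pop r3=0x31, sp=0x8d
epilogue: pop r0=0xdf, sp=0x8e
r1 is caller-saved → body value

REG = 0x2e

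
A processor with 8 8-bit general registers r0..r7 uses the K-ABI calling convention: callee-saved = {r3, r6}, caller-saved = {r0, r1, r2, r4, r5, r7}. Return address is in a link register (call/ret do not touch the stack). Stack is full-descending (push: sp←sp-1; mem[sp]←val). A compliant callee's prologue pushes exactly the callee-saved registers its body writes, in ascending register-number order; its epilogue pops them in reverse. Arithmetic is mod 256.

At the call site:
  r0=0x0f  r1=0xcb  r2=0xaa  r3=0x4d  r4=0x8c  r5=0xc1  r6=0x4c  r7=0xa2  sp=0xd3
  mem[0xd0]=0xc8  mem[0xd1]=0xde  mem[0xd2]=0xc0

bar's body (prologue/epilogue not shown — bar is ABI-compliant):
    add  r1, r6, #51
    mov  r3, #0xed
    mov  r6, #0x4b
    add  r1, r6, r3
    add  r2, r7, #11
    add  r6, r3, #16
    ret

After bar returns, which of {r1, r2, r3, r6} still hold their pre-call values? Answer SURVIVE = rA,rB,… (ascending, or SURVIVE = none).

SURVIVE = r3,r6

prologue: push r3 -> mem[0xd2]=0x4d, sp=0xd2
prologue: push r6 -> mem[0xd1]=0x4c, sp=0xd1
body[0] add  r1, r6, #51 -> r1=0x7f
body[1] mov  r3, #0xed -> r3=0xed
body[2] mov  r6, #0x4b -> r6=0x4b
body[3] add  r1, r6, r3 -> r1=0x38
body[4] add  r2, r7, #11 -> r2=0xad
body[5] add  r6, r3, #16 -> r6=0xfd
epilogue: pop r6=0x4c, sp=0xd2
epilogue: pop r3=0x4d, sp=0xd3
r1: caller-saved, written=True
r2: caller-saved, written=True
r3: callee-saved, written=True
r6: callee-saved, written=True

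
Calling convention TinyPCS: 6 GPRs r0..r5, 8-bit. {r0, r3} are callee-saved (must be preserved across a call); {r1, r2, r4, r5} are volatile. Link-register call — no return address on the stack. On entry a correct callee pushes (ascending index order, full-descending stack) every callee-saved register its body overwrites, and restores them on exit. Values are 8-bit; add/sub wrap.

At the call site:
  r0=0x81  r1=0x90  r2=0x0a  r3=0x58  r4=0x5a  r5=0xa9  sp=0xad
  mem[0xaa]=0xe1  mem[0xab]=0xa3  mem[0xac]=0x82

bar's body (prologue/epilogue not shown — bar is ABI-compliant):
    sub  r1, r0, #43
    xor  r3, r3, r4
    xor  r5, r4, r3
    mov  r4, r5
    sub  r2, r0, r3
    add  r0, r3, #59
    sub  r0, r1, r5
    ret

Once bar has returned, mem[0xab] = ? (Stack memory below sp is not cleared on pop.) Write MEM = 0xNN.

MEM = 0x58

prologue: push r0 → mem[0xac]=0x81, sp=0xac
prologue: push r3 → mem[0xab]=0x58, sp=0xab
body[0] sub  r1, r0, #43 → r1=0x56
body[1] xor  r3, r3, r4 → r3=0x02
body[2] xor  r5, r4, r3 → r5=0x58
body[3] mov  r4, r5 → r4=0x58
body[4] sub  r2, r0, r3 → r2=0x7f
body[5] add  r0, r3, #59 → r0=0x3d
body[6] sub  r0, r1, r5 → r0=0xfe
epilogue: pop r3=0x58, sp=0xac
epilogue: pop r0=0x81, sp=0xad
prologue pushed ['r0', 'r3'] at ['0xac', '0xab']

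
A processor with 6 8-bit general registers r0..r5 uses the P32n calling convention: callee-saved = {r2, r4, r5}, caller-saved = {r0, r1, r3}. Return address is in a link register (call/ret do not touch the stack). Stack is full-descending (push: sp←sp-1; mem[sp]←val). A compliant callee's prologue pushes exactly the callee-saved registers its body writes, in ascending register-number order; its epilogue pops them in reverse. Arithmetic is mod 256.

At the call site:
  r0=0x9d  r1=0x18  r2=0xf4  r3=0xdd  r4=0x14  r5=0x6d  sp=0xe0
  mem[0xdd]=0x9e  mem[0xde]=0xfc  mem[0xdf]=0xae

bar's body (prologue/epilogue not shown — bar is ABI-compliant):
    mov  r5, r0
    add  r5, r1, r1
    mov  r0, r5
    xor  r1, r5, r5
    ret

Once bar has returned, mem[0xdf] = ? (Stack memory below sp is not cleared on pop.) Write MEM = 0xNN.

prologue: push r5 -> mem[0xdf]=0x6d, sp=0xdf
body[0] mov  r5, r0 -> r5=0x9d
body[1] add  r5, r1, r1 -> r5=0x30
body[2] mov  r0, r5 -> r0=0x30
body[3] xor  r1, r5, r5 -> r1=0x00
epilogue: pop r5=0x6d, sp=0xe0
prologue pushed ['r5'] at ['0xdf']

MEM = 0x6d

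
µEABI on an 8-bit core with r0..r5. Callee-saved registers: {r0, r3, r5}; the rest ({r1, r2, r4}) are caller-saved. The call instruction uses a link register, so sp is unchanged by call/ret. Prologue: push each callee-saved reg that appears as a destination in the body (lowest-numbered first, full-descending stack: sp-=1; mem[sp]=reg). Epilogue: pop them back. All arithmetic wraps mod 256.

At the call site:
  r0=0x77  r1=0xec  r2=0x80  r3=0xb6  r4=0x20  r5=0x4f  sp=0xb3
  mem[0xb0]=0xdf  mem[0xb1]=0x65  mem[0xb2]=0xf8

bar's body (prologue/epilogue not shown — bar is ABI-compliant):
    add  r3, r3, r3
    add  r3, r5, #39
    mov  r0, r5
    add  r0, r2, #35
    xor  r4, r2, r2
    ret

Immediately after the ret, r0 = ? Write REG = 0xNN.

REG = 0x77

prologue: push r0 -> mem[0xb2]=0x77, sp=0xb2
prologue: push r3 -> mem[0xb1]=0xb6, sp=0xb1
body[0] add  r3, r3, r3 -> r3=0x6c
body[1] add  r3, r5, #39 -> r3=0x76
body[2] mov  r0, r5 -> r0=0x4f
body[3] add  r0, r2, #35 -> r0=0xa3
body[4] xor  r4, r2, r2 -> r4=0x00
epilogue: pop r3=0xb6, sp=0xb2
epilogue: pop r0=0x77, sp=0xb3
r0 is callee-saved -> restored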